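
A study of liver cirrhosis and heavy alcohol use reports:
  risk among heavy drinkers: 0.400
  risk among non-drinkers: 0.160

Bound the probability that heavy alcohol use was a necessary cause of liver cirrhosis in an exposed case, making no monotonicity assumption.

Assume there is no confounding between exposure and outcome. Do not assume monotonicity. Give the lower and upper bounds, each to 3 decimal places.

Let p₁ = 0.4, p₀ = 0.16.
Under exogeneity alone the bounds on PN are max{0,(p₁−p₀)/p₁} ≤ PN ≤ min{1,(1−p₀)/p₁}.
  lower = (p₁ − p₀)/p₁ = 0.24 / 0.4 ≈ 0.6000
  upper = min{1, (1 − p₀)/p₁} = 0.84 / 0.4 ≈ 2.1000 → capped at 1

0.600 ≤ PN ≤ 1.000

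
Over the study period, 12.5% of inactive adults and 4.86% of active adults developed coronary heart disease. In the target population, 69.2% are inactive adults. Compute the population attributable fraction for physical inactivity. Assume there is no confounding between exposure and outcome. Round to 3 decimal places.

p₁ = 0.125, p₀ = 0.0486.
Overall risk P(Y=1) = π·p₁ + (1−π)·p₀ = 0.692×0.125 + 0.308×0.0486 = 0.10147.
Under exogeneity, PAF = [P(Y=1) − p₀] / P(Y=1).
PAF = (0.10147 − 0.0486) / 0.10147 ≈ 0.5210

PAF ≈ 0.521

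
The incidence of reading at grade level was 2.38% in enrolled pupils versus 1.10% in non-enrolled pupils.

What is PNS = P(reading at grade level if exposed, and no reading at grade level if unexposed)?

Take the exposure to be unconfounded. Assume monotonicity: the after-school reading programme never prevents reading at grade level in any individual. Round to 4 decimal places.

p₁ = 0.0238, p₀ = 0.011.
Under exogeneity and monotonicity, PNS = p₁ − p₀.
PNS = 0.0238 − 0.011 = 0.0128

PNS ≈ 0.0128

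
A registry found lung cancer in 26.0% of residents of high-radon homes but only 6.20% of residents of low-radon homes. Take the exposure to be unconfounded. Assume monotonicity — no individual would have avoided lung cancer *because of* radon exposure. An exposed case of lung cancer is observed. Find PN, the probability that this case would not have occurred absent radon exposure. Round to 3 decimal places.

PN ≈ 0.762

p₁ = 0.26, p₀ = 0.062.
Under exogeneity and monotonicity, PN = (p₁ − p₀) / p₁.
PN = (0.26 − 0.062) / 0.26 = 0.198 / 0.26 ≈ 0.7615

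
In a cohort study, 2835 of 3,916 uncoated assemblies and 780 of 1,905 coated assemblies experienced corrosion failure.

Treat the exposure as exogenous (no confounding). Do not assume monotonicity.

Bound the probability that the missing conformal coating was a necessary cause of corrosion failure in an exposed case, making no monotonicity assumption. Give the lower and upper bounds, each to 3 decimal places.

p₁ = P(outcome | exposed) = 2835/3916 = 0.72395
p₀ = P(outcome | unexposed) = 780/1905 = 0.40945
Under exogeneity alone the bounds on PN are max{0,(p₁−p₀)/p₁} ≤ PN ≤ min{1,(1−p₀)/p₁}.
  lower = (p₁ − p₀)/p₁ = 0.3145 / 0.72395 ≈ 0.4344
  upper = min{1, (1 − p₀)/p₁} = 0.59055 / 0.72395 ≈ 0.8157

0.434 ≤ PN ≤ 0.816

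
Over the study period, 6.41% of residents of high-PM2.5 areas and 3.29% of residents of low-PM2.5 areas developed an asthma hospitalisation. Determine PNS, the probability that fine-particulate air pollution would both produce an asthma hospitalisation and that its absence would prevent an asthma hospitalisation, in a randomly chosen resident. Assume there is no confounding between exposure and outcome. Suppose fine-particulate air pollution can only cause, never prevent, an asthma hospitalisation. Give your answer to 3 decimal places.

PNS ≈ 0.031

p₁ = 0.0641, p₀ = 0.0329.
Under exogeneity and monotonicity, PNS = p₁ − p₀.
PNS = 0.0641 − 0.0329 = 0.0312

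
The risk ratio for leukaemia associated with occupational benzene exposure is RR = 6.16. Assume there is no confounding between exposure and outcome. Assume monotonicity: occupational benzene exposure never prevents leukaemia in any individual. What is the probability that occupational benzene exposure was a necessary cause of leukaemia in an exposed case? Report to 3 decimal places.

Under exogeneity and monotonicity, PN = (RR − 1) / RR = 1 − 1/RR.
PN = (6.16 − 1) / 6.16 = 5.16 / 6.16 ≈ 0.8377

PN ≈ 0.838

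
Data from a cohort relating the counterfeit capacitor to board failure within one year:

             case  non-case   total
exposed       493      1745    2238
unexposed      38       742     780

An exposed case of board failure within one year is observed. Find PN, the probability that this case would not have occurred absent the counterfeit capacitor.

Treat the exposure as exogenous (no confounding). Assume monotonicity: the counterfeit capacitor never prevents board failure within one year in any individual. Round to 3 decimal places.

PN ≈ 0.779

p₁ = P(outcome | exposed) = 493/2238 = 0.22029
p₀ = P(outcome | unexposed) = 38/780 = 0.048718
Under exogeneity and monotonicity, PN = (p₁ − p₀)/p₁.
PN = (0.22029 − 0.048718) / 0.22029 ≈ 0.7788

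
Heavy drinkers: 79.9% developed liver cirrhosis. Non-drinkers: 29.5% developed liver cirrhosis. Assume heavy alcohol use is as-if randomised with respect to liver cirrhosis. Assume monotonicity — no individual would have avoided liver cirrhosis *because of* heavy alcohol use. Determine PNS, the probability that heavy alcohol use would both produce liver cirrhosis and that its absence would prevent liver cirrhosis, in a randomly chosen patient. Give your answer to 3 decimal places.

p₁ = 0.799, p₀ = 0.295.
Under exogeneity and monotonicity, PNS = p₁ − p₀.
PNS = 0.799 − 0.295 = 0.504

PNS ≈ 0.504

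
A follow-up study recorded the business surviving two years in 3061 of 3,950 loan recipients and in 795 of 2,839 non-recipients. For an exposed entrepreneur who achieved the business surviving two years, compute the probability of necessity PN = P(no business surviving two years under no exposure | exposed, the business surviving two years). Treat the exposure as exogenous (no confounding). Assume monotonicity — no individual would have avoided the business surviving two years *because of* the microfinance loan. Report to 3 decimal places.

PN ≈ 0.639

p₁ = P(outcome | exposed) = 3061/3950 = 0.77494
p₀ = P(outcome | unexposed) = 795/2839 = 0.28003
Under exogeneity and monotonicity, PN = (p₁ − p₀) / p₁.
PN = (0.77494 − 0.28003) / 0.77494 = 0.49491 / 0.77494 ≈ 0.6386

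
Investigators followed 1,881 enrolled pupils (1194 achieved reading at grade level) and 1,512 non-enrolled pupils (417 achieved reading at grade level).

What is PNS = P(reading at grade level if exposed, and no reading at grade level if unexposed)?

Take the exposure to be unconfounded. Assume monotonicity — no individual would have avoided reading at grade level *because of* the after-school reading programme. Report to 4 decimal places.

PNS ≈ 0.3590

p₁ = P(outcome | exposed) = 1194/1881 = 0.63477
p₀ = P(outcome | unexposed) = 417/1512 = 0.27579
Under exogeneity and monotonicity, PNS = p₁ − p₀.
PNS = 0.63477 − 0.27579 = 0.35898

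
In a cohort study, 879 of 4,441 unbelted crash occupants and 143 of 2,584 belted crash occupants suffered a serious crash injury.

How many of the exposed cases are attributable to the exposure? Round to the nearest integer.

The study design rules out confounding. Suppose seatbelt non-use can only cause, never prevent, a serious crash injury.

p₁ = P(outcome | exposed) = 879/4441 = 0.19793
p₀ = P(outcome | unexposed) = 143/2584 = 0.055341
PN = (p₁ − p₀)/p₁ = (0.19793 − 0.055341) / 0.19793 ≈ 0.72040.
Attributable cases ≈ PN × (exposed cases) = 0.72040 × 879 ≈ 633.23.

about 633 cases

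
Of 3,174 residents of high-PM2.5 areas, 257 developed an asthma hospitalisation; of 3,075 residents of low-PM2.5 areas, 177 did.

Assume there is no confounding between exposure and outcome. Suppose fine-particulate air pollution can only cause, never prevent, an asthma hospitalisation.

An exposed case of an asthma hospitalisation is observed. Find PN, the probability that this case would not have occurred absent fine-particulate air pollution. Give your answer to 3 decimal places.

p₁ = P(outcome | exposed) = 257/3174 = 0.08097
p₀ = P(outcome | unexposed) = 177/3075 = 0.057561
Under exogeneity and monotonicity, PN = (p₁ − p₀) / p₁.
PN = (0.08097 − 0.057561) / 0.08097 = 0.023409 / 0.08097 ≈ 0.2891

PN ≈ 0.289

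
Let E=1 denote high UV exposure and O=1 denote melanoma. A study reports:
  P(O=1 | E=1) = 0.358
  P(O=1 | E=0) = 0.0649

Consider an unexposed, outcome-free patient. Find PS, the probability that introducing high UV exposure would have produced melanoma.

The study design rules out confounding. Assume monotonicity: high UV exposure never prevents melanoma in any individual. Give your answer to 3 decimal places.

PS ≈ 0.313

Let p₁ = 0.358, p₀ = 0.0649.
Under exogeneity and monotonicity, PS = (p₁ − p₀) / (1 − p₀).
PS = (0.358 − 0.0649) / (1 − 0.0649) = 0.2931 / 0.9351 ≈ 0.3134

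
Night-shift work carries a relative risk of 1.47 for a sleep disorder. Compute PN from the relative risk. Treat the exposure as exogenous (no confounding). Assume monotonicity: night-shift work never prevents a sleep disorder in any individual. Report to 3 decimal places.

Under exogeneity and monotonicity, PN = (RR − 1) / RR = 1 − 1/RR.
PN = (1.47 − 1) / 1.47 = 0.47 / 1.47 ≈ 0.3197

PN ≈ 0.320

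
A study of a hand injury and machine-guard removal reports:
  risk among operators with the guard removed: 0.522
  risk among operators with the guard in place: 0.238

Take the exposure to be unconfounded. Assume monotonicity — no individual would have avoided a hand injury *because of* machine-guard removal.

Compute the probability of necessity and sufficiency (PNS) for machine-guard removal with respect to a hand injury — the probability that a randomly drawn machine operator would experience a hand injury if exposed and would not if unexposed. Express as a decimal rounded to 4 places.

PNS ≈ 0.2840

Let p₁ = 0.522, p₀ = 0.238.
Under exogeneity and monotonicity, PNS = p₁ − p₀.
PNS = 0.522 − 0.238 = 0.284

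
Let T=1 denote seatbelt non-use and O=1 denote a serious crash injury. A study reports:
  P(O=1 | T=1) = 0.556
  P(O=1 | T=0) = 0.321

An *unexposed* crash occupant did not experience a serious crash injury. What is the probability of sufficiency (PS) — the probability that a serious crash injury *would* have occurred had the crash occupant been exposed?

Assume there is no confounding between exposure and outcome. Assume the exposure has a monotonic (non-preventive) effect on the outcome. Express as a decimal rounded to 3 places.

Let p₁ = 0.556, p₀ = 0.321.
Under exogeneity and monotonicity, PS = (p₁ − p₀) / (1 − p₀).
PS = (0.556 − 0.321) / (1 − 0.321) = 0.235 / 0.679 ≈ 0.3461

PS ≈ 0.346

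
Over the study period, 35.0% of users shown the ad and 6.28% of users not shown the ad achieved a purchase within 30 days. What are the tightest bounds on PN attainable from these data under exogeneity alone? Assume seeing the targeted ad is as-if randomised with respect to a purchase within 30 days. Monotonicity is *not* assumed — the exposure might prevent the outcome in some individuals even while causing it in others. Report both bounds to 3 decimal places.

0.821 ≤ PN ≤ 1.000

p₁ = 0.35, p₀ = 0.0628.
Under exogeneity alone the bounds on PN are max{0,(p₁−p₀)/p₁} ≤ PN ≤ min{1,(1−p₀)/p₁}.
  lower = (p₁ − p₀)/p₁ = 0.2872 / 0.35 ≈ 0.8206
  upper = min{1, (1 − p₀)/p₁} = 0.9372 / 0.35 ≈ 2.6777 → capped at 1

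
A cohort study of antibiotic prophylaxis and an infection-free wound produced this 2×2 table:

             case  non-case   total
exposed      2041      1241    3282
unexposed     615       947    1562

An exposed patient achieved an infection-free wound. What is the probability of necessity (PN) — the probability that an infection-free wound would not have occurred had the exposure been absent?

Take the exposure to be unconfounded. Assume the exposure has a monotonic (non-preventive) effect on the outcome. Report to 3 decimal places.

PN ≈ 0.367

p₁ = P(outcome | exposed) = 2041/3282 = 0.62188
p₀ = P(outcome | unexposed) = 615/1562 = 0.39373
Under exogeneity and monotonicity, PN = (p₁ − p₀) / p₁.
PN = (0.62188 − 0.39373) / 0.62188 = 0.22815 / 0.62188 ≈ 0.3669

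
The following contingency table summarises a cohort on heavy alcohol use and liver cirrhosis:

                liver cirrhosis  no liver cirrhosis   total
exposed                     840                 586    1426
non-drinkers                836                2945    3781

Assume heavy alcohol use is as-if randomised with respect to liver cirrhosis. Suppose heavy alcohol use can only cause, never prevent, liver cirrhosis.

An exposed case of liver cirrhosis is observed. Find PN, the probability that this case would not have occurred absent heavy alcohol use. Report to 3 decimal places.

p₁ = P(outcome | exposed) = 840/1426 = 0.58906
p₀ = P(outcome | unexposed) = 836/3781 = 0.22111
Under exogeneity and monotonicity, PN = (p₁ − p₀) / p₁.
PN = (0.58906 − 0.22111) / 0.58906 = 0.36795 / 0.58906 ≈ 0.6246

PN ≈ 0.625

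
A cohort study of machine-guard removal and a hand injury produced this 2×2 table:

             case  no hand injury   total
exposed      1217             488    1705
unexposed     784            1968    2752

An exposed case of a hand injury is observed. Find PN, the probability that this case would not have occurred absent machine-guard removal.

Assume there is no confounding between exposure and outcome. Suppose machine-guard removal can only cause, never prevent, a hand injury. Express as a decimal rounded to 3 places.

PN ≈ 0.601

p₁ = P(outcome | exposed) = 1217/1705 = 0.71378
p₀ = P(outcome | unexposed) = 784/2752 = 0.28488
Under exogeneity and monotonicity, PN = (p₁ − p₀) / p₁.
PN = (0.71378 − 0.28488) / 0.71378 = 0.4289 / 0.71378 ≈ 0.6009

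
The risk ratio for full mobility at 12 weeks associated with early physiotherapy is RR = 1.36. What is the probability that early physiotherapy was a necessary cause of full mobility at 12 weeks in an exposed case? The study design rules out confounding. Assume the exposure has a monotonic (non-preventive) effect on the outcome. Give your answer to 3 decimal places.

Under exogeneity and monotonicity, PN = (RR − 1) / RR = 1 − 1/RR.
PN = (1.36 − 1) / 1.36 = 0.36 / 1.36 ≈ 0.2647

PN ≈ 0.265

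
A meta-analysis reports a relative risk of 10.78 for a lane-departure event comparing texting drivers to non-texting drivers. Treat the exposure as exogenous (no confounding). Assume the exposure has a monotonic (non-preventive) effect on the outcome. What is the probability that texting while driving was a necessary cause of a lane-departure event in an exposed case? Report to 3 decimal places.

Under exogeneity and monotonicity, PN = (RR − 1) / RR = 1 − 1/RR.
PN = (10.78 − 1) / 10.78 = 9.78 / 10.78 ≈ 0.9072

PN ≈ 0.907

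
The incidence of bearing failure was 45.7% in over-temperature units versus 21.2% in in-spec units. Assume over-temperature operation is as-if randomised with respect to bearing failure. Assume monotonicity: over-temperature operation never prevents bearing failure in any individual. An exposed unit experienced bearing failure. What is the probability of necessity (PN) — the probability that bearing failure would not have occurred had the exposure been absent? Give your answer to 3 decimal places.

PN ≈ 0.536

p₁ = 0.457, p₀ = 0.212.
Under exogeneity and monotonicity, PN = (p₁ − p₀) / p₁.
PN = (0.457 − 0.212) / 0.457 = 0.245 / 0.457 ≈ 0.5361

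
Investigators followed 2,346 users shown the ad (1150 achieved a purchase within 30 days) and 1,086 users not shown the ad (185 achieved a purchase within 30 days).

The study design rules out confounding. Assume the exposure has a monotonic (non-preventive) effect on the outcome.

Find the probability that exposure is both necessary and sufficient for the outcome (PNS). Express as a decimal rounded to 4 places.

p₁ = P(outcome | exposed) = 1150/2346 = 0.4902
p₀ = P(outcome | unexposed) = 185/1086 = 0.17035
Under exogeneity and monotonicity, PNS = p₁ − p₀.
PNS = 0.4902 − 0.17035 = 0.31985

PNS ≈ 0.3198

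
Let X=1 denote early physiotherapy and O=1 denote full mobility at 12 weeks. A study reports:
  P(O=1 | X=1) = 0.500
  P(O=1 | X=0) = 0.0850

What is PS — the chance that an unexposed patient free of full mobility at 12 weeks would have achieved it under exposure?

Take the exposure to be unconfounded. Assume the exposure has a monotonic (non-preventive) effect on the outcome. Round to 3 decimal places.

PS ≈ 0.454

Let p₁ = 0.5, p₀ = 0.085.
Under exogeneity and monotonicity, PS = (p₁ − p₀) / (1 − p₀).
PS = (0.5 − 0.085) / (1 − 0.085) = 0.415 / 0.915 ≈ 0.4536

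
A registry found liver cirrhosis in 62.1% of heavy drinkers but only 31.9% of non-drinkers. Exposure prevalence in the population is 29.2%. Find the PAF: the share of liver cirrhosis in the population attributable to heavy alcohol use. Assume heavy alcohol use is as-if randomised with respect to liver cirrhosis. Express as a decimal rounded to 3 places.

PAF ≈ 0.217

p₁ = 0.621, p₀ = 0.319.
Overall risk P(Y=1) = π·p₁ + (1−π)·p₀ = 0.292×0.621 + 0.708×0.319 = 0.40718.
Under exogeneity, PAF = [P(Y=1) − p₀] / P(Y=1).
PAF = (0.40718 − 0.319) / 0.40718 ≈ 0.2166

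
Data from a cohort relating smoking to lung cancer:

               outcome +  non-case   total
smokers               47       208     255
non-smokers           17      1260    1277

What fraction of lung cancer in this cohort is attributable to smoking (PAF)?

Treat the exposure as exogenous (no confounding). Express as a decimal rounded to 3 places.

PAF ≈ 0.681

p₁ = P(outcome | exposed) = 47/255 = 0.18431
p₀ = P(outcome | unexposed) = 17/1277 = 0.013312
Exposure prevalence π = 255/1532 = 0.16645; overall risk P(Y=1) = 0.041775.
Under exogeneity, PAF = [P(Y=1) − p₀]/P(Y=1).
PAF = (0.041775 − 0.013312) / 0.041775 ≈ 0.6813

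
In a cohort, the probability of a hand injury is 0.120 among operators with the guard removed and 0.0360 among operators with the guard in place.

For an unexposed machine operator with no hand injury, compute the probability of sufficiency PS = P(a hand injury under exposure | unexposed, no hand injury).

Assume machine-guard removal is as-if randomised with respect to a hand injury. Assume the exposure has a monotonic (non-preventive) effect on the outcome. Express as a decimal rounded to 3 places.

Let p₁ = 0.12, p₀ = 0.036.
Under exogeneity and monotonicity, PS = (p₁ − p₀) / (1 − p₀).
PS = (0.12 − 0.036) / (1 − 0.036) = 0.084 / 0.964 ≈ 0.0871

PS ≈ 0.087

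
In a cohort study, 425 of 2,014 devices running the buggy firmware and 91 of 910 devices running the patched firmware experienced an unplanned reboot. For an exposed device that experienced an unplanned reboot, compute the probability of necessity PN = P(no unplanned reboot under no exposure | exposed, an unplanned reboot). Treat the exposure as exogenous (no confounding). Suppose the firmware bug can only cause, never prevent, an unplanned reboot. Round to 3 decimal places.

PN ≈ 0.526

p₁ = P(outcome | exposed) = 425/2014 = 0.21102
p₀ = P(outcome | unexposed) = 91/910 = 0.1
Under exogeneity and monotonicity, PN = (p₁ − p₀) / p₁.
PN = (0.21102 − 0.1) / 0.21102 = 0.11102 / 0.21102 ≈ 0.5261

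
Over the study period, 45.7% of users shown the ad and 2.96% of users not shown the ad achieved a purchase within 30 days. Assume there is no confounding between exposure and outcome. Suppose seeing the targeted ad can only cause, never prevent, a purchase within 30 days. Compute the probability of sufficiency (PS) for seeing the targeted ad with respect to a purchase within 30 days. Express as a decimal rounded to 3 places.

PS ≈ 0.440

p₁ = 0.457, p₀ = 0.0296.
Under exogeneity and monotonicity, PS = (p₁ − p₀) / (1 − p₀).
PS = (0.457 − 0.0296) / (1 − 0.0296) = 0.4274 / 0.9704 ≈ 0.4404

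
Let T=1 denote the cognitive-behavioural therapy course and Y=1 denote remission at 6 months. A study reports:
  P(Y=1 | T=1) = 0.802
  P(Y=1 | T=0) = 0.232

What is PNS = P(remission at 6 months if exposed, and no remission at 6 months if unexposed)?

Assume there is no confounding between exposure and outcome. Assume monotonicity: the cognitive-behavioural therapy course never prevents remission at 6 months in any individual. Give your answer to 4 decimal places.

Let p₁ = 0.802, p₀ = 0.232.
Under exogeneity and monotonicity, PNS = p₁ − p₀.
PNS = 0.802 − 0.232 = 0.57

PNS ≈ 0.5700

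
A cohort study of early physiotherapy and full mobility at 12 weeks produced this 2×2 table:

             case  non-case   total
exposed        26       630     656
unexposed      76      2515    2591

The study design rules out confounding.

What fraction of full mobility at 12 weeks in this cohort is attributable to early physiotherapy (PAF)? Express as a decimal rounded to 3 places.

PAF ≈ 0.066

p₁ = P(outcome | exposed) = 26/656 = 0.039634
p₀ = P(outcome | unexposed) = 76/2591 = 0.029332
Exposure prevalence π = 656/3247 = 0.20203; overall risk P(Y=1) = 0.031414.
Under exogeneity, PAF = [P(Y=1) − p₀]/P(Y=1).
PAF = (0.031414 − 0.029332) / 0.031414 ≈ 0.0663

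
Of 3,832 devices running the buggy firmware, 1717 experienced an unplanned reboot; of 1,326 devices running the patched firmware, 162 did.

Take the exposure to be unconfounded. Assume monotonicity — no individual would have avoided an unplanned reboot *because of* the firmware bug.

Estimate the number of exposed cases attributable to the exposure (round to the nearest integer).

about 1249 cases

p₁ = P(outcome | exposed) = 1717/3832 = 0.44807
p₀ = P(outcome | unexposed) = 162/1326 = 0.12217
PN = (p₁ − p₀)/p₁ = (0.44807 − 0.12217) / 0.44807 ≈ 0.72734.
Attributable cases ≈ PN × (exposed cases) = 0.72734 × 1717 ≈ 1248.84.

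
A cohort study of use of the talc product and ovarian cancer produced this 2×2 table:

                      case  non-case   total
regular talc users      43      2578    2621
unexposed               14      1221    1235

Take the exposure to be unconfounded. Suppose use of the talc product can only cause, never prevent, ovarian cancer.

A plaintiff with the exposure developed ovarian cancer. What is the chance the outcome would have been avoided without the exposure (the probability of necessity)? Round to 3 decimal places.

PN ≈ 0.309

p₁ = P(outcome | exposed) = 43/2621 = 0.016406
p₀ = P(outcome | unexposed) = 14/1235 = 0.011336
Under exogeneity and monotonicity, PN = (p₁ − p₀)/p₁.
PN = (0.016406 − 0.011336) / 0.016406 ≈ 0.3090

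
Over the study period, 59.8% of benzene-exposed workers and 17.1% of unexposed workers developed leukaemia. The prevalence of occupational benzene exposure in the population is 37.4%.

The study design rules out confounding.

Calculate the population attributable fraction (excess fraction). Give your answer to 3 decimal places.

p₁ = 0.598, p₀ = 0.171.
Overall risk P(Y=1) = π·p₁ + (1−π)·p₀ = 0.374×0.598 + 0.626×0.171 = 0.3307.
Under exogeneity, PAF = [P(Y=1) − p₀] / P(Y=1).
PAF = (0.3307 − 0.171) / 0.3307 ≈ 0.4829

PAF ≈ 0.483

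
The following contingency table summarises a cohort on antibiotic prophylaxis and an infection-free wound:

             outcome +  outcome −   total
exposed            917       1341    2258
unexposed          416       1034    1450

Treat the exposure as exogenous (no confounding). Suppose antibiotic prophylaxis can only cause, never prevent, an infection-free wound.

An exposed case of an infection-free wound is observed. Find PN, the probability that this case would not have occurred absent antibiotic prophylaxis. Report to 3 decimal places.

p₁ = P(outcome | exposed) = 917/2258 = 0.40611
p₀ = P(outcome | unexposed) = 416/1450 = 0.2869
Under exogeneity and monotonicity, PN = (p₁ − p₀)/p₁.
PN = (0.40611 − 0.2869) / 0.40611 ≈ 0.2936

PN ≈ 0.294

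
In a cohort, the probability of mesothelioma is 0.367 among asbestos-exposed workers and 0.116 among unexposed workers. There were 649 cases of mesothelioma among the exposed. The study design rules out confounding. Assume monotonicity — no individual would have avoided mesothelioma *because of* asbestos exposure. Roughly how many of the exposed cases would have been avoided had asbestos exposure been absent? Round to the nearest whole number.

about 444 cases

Let p₁ = 0.367, p₀ = 0.116.
PN = (p₁ − p₀)/p₁ = (0.367 − 0.116) / 0.367 ≈ 0.68392.
Attributable cases ≈ PN × (exposed cases) = 0.68392 × 649 ≈ 443.87.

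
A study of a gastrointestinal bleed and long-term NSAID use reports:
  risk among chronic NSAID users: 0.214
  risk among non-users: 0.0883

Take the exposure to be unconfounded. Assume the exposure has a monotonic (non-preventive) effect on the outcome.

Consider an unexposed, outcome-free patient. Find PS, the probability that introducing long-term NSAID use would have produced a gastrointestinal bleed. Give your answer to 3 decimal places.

PS ≈ 0.138

Let p₁ = 0.214, p₀ = 0.0883.
Under exogeneity and monotonicity, PS = (p₁ − p₀) / (1 − p₀).
PS = (0.214 − 0.0883) / (1 − 0.0883) = 0.1257 / 0.9117 ≈ 0.1379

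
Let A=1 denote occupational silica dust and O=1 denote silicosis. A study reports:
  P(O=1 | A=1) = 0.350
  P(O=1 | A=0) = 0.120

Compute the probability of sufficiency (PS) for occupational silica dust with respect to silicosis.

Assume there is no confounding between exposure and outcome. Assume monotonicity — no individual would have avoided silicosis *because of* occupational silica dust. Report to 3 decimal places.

PS ≈ 0.261

Let p₁ = 0.35, p₀ = 0.12.
Under exogeneity and monotonicity, PS = (p₁ − p₀) / (1 − p₀).
PS = (0.35 − 0.12) / (1 − 0.12) = 0.23 / 0.88 ≈ 0.2614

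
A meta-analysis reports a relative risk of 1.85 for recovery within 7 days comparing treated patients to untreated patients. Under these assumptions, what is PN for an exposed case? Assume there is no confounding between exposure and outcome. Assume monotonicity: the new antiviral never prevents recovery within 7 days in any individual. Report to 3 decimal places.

PN ≈ 0.459

Under exogeneity and monotonicity, PN = (RR − 1) / RR = 1 − 1/RR.
PN = (1.85 − 1) / 1.85 = 0.85 / 1.85 ≈ 0.4595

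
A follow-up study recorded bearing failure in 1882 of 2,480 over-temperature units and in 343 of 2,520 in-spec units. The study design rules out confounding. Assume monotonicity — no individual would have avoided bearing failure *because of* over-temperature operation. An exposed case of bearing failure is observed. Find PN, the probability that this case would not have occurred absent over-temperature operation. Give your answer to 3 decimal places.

p₁ = P(outcome | exposed) = 1882/2480 = 0.75887
p₀ = P(outcome | unexposed) = 343/2520 = 0.13611
Under exogeneity and monotonicity, PN = (p₁ − p₀) / p₁.
PN = (0.75887 − 0.13611) / 0.75887 = 0.62276 / 0.75887 ≈ 0.8206

PN ≈ 0.821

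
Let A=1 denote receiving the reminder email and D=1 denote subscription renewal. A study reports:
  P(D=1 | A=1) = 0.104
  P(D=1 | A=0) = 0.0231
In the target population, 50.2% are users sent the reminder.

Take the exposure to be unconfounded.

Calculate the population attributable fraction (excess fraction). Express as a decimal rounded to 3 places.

Let p₁ = 0.104, p₀ = 0.0231.
Overall risk P(Y=1) = π·p₁ + (1−π)·p₀ = 0.502×0.104 + 0.498×0.0231 = 0.063712.
Under exogeneity, PAF = [P(Y=1) − p₀] / P(Y=1).
PAF = (0.063712 − 0.0231) / 0.063712 ≈ 0.6374

PAF ≈ 0.637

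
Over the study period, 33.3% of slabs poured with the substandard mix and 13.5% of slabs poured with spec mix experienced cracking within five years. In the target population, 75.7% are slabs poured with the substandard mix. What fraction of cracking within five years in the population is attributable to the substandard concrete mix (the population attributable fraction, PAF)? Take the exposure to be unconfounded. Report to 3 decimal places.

p₁ = 0.333, p₀ = 0.135.
Overall risk P(Y=1) = π·p₁ + (1−π)·p₀ = 0.757×0.333 + 0.243×0.135 = 0.28489.
Under exogeneity, PAF = [P(Y=1) − p₀] / P(Y=1).
PAF = (0.28489 − 0.135) / 0.28489 ≈ 0.5261

PAF ≈ 0.526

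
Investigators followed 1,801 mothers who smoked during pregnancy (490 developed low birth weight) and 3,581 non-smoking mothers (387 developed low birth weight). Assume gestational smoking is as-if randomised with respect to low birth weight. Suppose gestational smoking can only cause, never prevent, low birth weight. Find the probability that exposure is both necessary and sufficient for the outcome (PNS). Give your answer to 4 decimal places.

PNS ≈ 0.1640

p₁ = P(outcome | exposed) = 490/1801 = 0.27207
p₀ = P(outcome | unexposed) = 387/3581 = 0.10807
Under exogeneity and monotonicity, PNS = p₁ − p₀.
PNS = 0.27207 − 0.10807 = 0.164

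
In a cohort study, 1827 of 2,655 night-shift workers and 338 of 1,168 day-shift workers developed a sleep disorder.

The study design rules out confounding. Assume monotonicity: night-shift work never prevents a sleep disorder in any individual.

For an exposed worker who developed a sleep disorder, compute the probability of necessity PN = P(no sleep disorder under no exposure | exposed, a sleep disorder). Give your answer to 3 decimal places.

p₁ = P(outcome | exposed) = 1827/2655 = 0.68814
p₀ = P(outcome | unexposed) = 338/1168 = 0.28938
Under exogeneity and monotonicity, PN = (p₁ − p₀) / p₁.
PN = (0.68814 − 0.28938) / 0.68814 = 0.39875 / 0.68814 ≈ 0.5795

PN ≈ 0.579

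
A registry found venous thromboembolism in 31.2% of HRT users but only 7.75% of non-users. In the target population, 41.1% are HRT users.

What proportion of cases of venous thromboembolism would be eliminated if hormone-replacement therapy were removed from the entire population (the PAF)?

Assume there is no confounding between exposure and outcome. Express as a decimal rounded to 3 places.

PAF ≈ 0.554

p₁ = 0.312, p₀ = 0.0775.
Overall risk P(Y=1) = π·p₁ + (1−π)·p₀ = 0.411×0.312 + 0.589×0.0775 = 0.17388.
Under exogeneity, PAF = [P(Y=1) − p₀] / P(Y=1).
PAF = (0.17388 − 0.0775) / 0.17388 ≈ 0.5543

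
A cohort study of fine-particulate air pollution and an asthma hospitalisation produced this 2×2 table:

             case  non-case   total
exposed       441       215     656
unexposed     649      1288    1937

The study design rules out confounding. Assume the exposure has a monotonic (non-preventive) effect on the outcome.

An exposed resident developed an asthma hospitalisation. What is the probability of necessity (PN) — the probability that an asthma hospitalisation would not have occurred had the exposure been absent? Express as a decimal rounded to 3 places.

p₁ = P(outcome | exposed) = 441/656 = 0.67226
p₀ = P(outcome | unexposed) = 649/1937 = 0.33505
Under exogeneity and monotonicity, PN = (p₁ − p₀) / p₁.
PN = (0.67226 − 0.33505) / 0.67226 = 0.3372 / 0.67226 ≈ 0.5016

PN ≈ 0.502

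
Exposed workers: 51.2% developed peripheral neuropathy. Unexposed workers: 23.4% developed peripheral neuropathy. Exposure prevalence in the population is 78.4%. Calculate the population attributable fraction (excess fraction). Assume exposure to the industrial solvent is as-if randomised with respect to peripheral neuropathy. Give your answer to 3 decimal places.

p₁ = 0.512, p₀ = 0.234.
Overall risk P(Y=1) = π·p₁ + (1−π)·p₀ = 0.784×0.512 + 0.216×0.234 = 0.45195.
Under exogeneity, PAF = [P(Y=1) − p₀] / P(Y=1).
PAF = (0.45195 − 0.234) / 0.45195 ≈ 0.4822

PAF ≈ 0.482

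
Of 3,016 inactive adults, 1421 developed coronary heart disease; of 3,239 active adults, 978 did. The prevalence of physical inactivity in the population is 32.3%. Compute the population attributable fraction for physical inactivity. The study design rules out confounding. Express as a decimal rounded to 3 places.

PAF ≈ 0.153

p₁ = P(outcome | exposed) = 1421/3016 = 0.47115
p₀ = P(outcome | unexposed) = 978/3239 = 0.30195
Overall risk P(Y=1) = π·p₁ + (1−π)·p₀ = 0.323×0.47115 + 0.677×0.30195 = 0.3566.
Under exogeneity, PAF = [P(Y=1) − p₀] / P(Y=1).
PAF = (0.3566 − 0.30195) / 0.3566 ≈ 0.1533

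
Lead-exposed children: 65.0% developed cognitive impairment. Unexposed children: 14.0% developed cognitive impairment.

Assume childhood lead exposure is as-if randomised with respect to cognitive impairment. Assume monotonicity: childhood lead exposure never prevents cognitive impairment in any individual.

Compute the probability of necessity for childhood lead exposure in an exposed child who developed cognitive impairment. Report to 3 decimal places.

PN ≈ 0.785

p₁ = 0.65, p₀ = 0.14.
Under exogeneity and monotonicity, PN = (p₁ − p₀) / p₁.
PN = (0.65 − 0.14) / 0.65 = 0.51 / 0.65 ≈ 0.7846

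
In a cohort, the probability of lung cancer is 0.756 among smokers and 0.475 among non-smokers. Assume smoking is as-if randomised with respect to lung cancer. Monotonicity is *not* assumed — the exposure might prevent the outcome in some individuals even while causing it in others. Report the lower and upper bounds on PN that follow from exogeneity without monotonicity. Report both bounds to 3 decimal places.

0.372 ≤ PN ≤ 0.694

Let p₁ = 0.756, p₀ = 0.475.
Under exogeneity alone the bounds on PN are max{0,(p₁−p₀)/p₁} ≤ PN ≤ min{1,(1−p₀)/p₁}.
  lower = (p₁ − p₀)/p₁ = 0.281 / 0.756 ≈ 0.3717
  upper = min{1, (1 − p₀)/p₁} = 0.525 / 0.756 ≈ 0.6944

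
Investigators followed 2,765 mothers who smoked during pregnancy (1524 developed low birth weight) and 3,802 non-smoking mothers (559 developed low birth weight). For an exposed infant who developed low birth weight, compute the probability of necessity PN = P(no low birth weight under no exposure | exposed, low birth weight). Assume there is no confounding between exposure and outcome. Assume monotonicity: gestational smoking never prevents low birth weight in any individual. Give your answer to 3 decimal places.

PN ≈ 0.733

p₁ = P(outcome | exposed) = 1524/2765 = 0.55118
p₀ = P(outcome | unexposed) = 559/3802 = 0.14703
Under exogeneity and monotonicity, PN = (p₁ − p₀) / p₁.
PN = (0.55118 − 0.14703) / 0.55118 = 0.40415 / 0.55118 ≈ 0.7332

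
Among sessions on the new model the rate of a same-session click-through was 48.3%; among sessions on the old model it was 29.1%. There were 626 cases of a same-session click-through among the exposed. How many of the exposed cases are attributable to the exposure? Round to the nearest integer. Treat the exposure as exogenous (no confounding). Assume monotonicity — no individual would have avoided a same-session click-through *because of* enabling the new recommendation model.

about 249 cases

p₁ = 0.483, p₀ = 0.291.
PN = (p₁ − p₀)/p₁ = (0.483 − 0.291) / 0.483 ≈ 0.39752.
Attributable cases ≈ PN × (exposed cases) = 0.39752 × 626 ≈ 248.84.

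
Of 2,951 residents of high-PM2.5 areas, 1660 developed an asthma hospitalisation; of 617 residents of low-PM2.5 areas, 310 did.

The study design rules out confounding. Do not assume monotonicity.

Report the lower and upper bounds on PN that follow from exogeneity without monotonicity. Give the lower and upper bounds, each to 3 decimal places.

0.107 ≤ PN ≤ 0.885

p₁ = P(outcome | exposed) = 1660/2951 = 0.56252
p₀ = P(outcome | unexposed) = 310/617 = 0.50243
Under exogeneity alone the bounds on PN are max{0,(p₁−p₀)/p₁} ≤ PN ≤ min{1,(1−p₀)/p₁}.
  lower = (p₁ − p₀)/p₁ = 0.06009 / 0.56252 ≈ 0.1068
  upper = min{1, (1 − p₀)/p₁} = 0.49757 / 0.56252 ≈ 0.8845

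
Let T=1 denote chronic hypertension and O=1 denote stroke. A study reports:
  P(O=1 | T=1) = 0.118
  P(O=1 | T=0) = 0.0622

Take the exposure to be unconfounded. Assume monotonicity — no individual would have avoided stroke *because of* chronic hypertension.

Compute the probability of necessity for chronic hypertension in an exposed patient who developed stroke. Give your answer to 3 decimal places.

Let p₁ = 0.118, p₀ = 0.0622.
Under exogeneity and monotonicity, PN = (p₁ − p₀) / p₁.
PN = (0.118 − 0.0622) / 0.118 = 0.0558 / 0.118 ≈ 0.4729

PN ≈ 0.473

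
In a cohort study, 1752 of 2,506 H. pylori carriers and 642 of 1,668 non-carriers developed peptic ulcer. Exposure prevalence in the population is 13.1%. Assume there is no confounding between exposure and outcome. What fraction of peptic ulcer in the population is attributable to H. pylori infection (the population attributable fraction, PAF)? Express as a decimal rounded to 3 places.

PAF ≈ 0.097

p₁ = P(outcome | exposed) = 1752/2506 = 0.69912
p₀ = P(outcome | unexposed) = 642/1668 = 0.38489
Overall risk P(Y=1) = π·p₁ + (1−π)·p₀ = 0.131×0.69912 + 0.869×0.38489 = 0.42606.
Under exogeneity, PAF = [P(Y=1) − p₀] / P(Y=1).
PAF = (0.42606 − 0.38489) / 0.42606 ≈ 0.0966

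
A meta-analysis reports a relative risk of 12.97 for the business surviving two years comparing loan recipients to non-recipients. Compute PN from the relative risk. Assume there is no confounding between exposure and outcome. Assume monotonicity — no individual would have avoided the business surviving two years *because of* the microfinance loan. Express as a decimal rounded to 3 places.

Under exogeneity and monotonicity, PN = (RR − 1) / RR = 1 − 1/RR.
PN = (12.97 − 1) / 12.97 = 11.97 / 12.97 ≈ 0.9229

PN ≈ 0.923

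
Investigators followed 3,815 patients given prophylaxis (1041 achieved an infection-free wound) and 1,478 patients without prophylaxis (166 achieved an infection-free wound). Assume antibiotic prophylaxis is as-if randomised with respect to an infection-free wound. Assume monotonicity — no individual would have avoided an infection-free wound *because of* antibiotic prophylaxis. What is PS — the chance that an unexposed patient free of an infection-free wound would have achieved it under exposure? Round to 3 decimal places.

PS ≈ 0.181

p₁ = P(outcome | exposed) = 1041/3815 = 0.27287
p₀ = P(outcome | unexposed) = 166/1478 = 0.11231
Under exogeneity and monotonicity, PS = (p₁ − p₀) / (1 − p₀).
PS = (0.27287 − 0.11231) / (1 − 0.11231) = 0.16056 / 0.88769 ≈ 0.1809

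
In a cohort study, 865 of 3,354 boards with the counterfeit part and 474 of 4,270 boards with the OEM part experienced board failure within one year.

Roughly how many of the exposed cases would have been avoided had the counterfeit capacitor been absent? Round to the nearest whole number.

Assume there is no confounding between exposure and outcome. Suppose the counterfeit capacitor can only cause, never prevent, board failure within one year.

p₁ = P(outcome | exposed) = 865/3354 = 0.2579
p₀ = P(outcome | unexposed) = 474/4270 = 0.11101
PN = (p₁ − p₀)/p₁ = (0.2579 − 0.11101) / 0.2579 ≈ 0.56958.
Attributable cases ≈ PN × (exposed cases) = 0.56958 × 865 ≈ 492.68.

about 493 cases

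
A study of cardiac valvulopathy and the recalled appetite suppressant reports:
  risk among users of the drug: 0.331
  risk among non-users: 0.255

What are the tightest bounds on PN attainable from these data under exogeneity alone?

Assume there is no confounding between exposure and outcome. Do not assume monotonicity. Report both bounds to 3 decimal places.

Let p₁ = 0.331, p₀ = 0.255.
Under exogeneity alone the bounds on PN are max{0,(p₁−p₀)/p₁} ≤ PN ≤ min{1,(1−p₀)/p₁}.
  lower = (p₁ − p₀)/p₁ = 0.076 / 0.331 ≈ 0.2296
  upper = min{1, (1 − p₀)/p₁} = 0.745 / 0.331 ≈ 2.2508 → capped at 1

0.230 ≤ PN ≤ 1.000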